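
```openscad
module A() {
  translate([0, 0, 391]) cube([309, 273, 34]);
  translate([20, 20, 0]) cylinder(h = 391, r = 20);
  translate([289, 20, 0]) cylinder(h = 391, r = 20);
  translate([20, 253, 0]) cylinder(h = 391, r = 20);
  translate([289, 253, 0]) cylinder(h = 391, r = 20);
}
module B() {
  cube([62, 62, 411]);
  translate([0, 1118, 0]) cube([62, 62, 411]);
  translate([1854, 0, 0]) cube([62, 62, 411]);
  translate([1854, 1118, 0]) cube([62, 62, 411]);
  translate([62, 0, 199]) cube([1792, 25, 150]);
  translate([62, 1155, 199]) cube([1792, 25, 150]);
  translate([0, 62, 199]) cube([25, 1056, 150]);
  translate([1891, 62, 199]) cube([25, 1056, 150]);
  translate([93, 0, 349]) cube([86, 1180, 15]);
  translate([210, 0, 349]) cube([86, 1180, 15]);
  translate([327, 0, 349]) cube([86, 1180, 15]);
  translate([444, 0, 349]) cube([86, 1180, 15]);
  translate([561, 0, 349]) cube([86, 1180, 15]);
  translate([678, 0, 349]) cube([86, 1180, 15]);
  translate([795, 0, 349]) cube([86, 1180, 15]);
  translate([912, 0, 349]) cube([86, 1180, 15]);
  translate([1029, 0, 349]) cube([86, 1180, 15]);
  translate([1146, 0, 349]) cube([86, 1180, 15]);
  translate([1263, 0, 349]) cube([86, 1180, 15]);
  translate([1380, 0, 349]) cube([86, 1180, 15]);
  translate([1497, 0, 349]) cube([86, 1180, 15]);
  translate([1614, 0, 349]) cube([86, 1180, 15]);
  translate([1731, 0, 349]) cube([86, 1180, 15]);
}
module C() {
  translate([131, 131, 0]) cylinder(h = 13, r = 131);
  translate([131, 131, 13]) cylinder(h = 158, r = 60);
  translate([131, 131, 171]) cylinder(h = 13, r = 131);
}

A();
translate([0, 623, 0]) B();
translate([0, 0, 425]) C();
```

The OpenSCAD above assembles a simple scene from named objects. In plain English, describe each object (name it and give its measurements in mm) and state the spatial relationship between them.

A is a four-legged stool. The seat is a 309×273×34 mm slab whose top surface is at z = 425 mm; four round legs, each 40 mm in diameter, run from the floor (z = 0) to the underside of the seat, each leg's axis is inset half a diameter from the nearest pair of seat edges (so the leg's bounding box is flush with the corner).

B is a bed frame 1916 mm long (x) by 1180 mm wide (y). Four 62×62 mm corner posts, 411 mm tall, at the corners of the footprint. Four rails of 25 mm thickness and 150 mm height run between adjacent posts with their undersides at z = 199 mm, their outer faces flush with the outside of the frame (the two x-running rails run between the posts' inner faces; the two y-running rails run between the posts' inner faces). 15 slats, each 86 mm wide (x) and 15 mm thick, lie across the top of the two x-running rails, running the full 1180 mm width of the frame in y; the slats are evenly spaced along x between the inner faces of the end posts with equal gaps (rounded down to the nearest mm) at the −x end and between each pair — any rounding remainder accumulates at the +x end.

C is a spool: two coaxial disc flanges of radius 131 mm and thickness 13 mm, joined by a core cylinder of radius 60 mm and height 158 mm. The lower flange rests on z = 0 and the three cylinders share a vertical axis.

The bed frame is on the floor beside the stool on its +y side. The spool is on top of the stool.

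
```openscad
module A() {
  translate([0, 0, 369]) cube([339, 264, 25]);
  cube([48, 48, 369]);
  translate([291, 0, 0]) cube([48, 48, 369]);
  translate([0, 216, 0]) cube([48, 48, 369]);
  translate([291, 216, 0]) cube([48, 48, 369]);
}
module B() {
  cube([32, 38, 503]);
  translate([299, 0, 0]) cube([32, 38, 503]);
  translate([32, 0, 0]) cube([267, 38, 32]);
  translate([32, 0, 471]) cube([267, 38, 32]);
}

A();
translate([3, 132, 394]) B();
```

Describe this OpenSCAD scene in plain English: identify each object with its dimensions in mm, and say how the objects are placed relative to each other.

A is a four-legged stool. The seat is 339×264 mm, 25 mm thick, top at z = 394 mm. It stands on four square legs, each 48×48 mm in cross-section, from z = 0 to the seat underside, each flush with a corner of the seat.

B is a rectangular picture frame lying in the x–z plane (depth along y). The opening is 267 mm wide (x) by 439 mm tall (z), surrounded by a border 32 mm wide on all four sides. The frame is 38 mm deep and is made of two full-height vertical stiles with two horizontal rails fitted between them.

The picture frame is on top of the stool.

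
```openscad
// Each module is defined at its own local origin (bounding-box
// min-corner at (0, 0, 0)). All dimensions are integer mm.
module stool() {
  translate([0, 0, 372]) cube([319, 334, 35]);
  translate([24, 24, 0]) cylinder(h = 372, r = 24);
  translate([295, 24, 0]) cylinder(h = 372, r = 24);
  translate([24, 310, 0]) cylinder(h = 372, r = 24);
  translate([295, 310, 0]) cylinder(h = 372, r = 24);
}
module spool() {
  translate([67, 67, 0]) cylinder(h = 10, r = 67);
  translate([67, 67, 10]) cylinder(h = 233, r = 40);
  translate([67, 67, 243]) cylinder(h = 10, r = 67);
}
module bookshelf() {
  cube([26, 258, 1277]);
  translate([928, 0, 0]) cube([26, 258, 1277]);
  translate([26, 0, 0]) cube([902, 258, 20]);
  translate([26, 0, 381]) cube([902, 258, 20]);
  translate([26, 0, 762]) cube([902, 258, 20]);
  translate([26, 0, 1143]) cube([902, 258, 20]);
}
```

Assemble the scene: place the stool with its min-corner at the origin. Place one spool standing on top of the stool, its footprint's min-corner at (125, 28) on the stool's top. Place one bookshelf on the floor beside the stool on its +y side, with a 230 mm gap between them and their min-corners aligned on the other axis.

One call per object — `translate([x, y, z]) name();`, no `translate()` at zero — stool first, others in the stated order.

stool();
translate([125, 28, 407]) spool();
translate([0, 564, 0]) bookshelf();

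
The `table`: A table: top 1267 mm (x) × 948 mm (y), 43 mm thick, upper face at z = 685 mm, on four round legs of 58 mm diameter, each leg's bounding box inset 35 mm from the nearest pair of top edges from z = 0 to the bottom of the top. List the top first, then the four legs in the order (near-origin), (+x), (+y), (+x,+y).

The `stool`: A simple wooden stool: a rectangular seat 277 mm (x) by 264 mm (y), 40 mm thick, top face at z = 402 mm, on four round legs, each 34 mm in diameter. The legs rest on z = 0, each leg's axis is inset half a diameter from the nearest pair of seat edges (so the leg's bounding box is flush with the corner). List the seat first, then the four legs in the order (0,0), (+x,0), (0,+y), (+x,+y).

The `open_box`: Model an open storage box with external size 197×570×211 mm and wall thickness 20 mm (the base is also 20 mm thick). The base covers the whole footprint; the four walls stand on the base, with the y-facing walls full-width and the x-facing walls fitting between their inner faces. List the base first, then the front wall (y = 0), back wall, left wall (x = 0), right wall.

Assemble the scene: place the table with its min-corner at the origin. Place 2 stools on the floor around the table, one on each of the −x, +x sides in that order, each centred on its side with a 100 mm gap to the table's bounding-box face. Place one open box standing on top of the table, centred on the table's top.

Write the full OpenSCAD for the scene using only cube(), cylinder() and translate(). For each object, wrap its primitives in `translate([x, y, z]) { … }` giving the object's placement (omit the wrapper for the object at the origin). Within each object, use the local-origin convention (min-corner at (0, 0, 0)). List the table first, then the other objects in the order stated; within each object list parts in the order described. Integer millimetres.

translate([0, 0, 642]) cube([1267, 948, 43]);
translate([64, 64, 0]) cylinder(h = 642, r = 29);
translate([1203, 64, 0]) cylinder(h = 642, r = 29);
translate([64, 884, 0]) cylinder(h = 642, r = 29);
translate([1203, 884, 0]) cylinder(h = 642, r = 29);
translate([-377, 342, 0]) {
  translate([0, 0, 362]) cube([277, 264, 40]);
  translate([17, 17, 0]) cylinder(h = 362, r = 17);
  translate([260, 17, 0]) cylinder(h = 362, r = 17);
  translate([17, 247, 0]) cylinder(h = 362, r = 17);
  translate([260, 247, 0]) cylinder(h = 362, r = 17);
}
translate([1367, 342, 0]) {
  translate([0, 0, 362]) cube([277, 264, 40]);
  translate([17, 17, 0]) cylinder(h = 362, r = 17);
  translate([260, 17, 0]) cylinder(h = 362, r = 17);
  translate([17, 247, 0]) cylinder(h = 362, r = 17);
  translate([260, 247, 0]) cylinder(h = 362, r = 17);
}
translate([535, 189, 685]) {
  cube([197, 570, 20]);
  translate([0, 0, 20]) cube([197, 20, 191]);
  translate([0, 550, 20]) cube([197, 20, 191]);
  translate([0, 20, 20]) cube([20, 530, 191]);
  translate([177, 20, 20]) cube([20, 530, 191]);
}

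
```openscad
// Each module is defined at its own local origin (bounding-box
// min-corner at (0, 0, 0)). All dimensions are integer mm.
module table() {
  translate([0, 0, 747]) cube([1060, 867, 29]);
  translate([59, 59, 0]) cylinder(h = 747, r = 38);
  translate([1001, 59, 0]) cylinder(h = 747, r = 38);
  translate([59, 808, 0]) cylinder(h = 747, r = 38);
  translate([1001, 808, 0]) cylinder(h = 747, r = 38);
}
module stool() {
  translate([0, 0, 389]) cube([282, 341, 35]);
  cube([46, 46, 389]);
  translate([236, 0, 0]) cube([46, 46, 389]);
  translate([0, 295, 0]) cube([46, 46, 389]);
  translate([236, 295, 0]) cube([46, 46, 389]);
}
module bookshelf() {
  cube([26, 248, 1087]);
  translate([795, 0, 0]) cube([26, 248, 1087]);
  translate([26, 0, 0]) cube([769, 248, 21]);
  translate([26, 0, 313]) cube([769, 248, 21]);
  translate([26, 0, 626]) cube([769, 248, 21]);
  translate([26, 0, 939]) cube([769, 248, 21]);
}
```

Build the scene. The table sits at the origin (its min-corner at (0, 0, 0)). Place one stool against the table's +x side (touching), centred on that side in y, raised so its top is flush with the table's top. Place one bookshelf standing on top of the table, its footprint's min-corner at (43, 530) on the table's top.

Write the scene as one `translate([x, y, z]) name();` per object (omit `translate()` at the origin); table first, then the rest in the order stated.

table();
translate([1060, 263, 352]) stool();
translate([43, 530, 776]) bookshelf();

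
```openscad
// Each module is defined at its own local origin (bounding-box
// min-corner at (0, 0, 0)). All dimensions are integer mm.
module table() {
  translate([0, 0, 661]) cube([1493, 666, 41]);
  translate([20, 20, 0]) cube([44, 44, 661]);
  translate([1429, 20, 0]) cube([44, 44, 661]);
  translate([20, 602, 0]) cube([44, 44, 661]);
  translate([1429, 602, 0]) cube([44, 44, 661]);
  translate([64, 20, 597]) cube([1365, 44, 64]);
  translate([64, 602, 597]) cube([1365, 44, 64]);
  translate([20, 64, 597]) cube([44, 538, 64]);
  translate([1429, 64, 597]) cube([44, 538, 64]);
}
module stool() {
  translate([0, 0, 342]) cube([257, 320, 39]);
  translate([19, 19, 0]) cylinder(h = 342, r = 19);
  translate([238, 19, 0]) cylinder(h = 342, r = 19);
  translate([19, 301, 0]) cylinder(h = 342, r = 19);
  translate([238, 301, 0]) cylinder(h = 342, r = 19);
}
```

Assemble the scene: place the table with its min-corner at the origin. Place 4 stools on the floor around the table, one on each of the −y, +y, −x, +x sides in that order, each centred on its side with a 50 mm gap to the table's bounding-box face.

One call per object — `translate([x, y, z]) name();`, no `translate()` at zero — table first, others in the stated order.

table();
translate([618, -370, 0]) stool();
translate([618, 716, 0]) stool();
translate([-307, 173, 0]) stool();
translate([1543, 173, 0]) stool();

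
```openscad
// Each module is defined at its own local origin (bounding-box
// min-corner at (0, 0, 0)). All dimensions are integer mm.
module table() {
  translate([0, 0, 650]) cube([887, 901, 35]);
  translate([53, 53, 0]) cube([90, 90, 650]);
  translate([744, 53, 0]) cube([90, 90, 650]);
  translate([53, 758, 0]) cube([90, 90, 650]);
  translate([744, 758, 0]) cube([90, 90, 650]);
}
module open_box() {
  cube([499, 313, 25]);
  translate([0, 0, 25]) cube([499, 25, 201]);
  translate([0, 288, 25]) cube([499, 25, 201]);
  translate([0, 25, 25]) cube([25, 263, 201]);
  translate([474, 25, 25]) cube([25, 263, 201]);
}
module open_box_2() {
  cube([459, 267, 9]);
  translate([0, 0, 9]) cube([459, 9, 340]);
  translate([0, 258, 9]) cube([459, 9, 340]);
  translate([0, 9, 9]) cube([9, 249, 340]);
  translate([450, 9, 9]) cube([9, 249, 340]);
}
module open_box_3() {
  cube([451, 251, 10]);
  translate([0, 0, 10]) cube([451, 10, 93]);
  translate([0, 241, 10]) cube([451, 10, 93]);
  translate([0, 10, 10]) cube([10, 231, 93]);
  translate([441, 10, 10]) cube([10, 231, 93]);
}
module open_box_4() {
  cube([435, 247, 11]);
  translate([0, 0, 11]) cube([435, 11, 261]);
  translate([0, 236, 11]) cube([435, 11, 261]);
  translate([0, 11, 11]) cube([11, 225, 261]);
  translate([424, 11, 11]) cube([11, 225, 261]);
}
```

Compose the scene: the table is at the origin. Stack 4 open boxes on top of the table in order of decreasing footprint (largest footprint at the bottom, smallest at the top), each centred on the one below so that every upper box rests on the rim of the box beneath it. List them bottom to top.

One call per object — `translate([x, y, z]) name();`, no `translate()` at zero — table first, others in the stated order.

table();
translate([194, 294, 685]) open_box();
translate([214, 317, 911]) open_box_2();
translate([218, 325, 1260]) open_box_3();
translate([226, 327, 1363]) open_box_4();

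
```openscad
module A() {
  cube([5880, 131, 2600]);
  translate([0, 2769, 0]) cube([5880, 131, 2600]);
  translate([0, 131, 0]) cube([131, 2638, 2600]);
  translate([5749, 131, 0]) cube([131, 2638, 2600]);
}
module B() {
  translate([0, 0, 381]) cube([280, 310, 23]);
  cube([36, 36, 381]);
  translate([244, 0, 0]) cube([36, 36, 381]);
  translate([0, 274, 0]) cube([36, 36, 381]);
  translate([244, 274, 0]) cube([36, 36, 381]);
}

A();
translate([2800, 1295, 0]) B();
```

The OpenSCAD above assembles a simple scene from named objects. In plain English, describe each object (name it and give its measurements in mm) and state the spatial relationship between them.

A is a box-shaped house frame (walls only): outside footprint 5880×2900 mm, wall height 2600 mm, wall thickness 131 mm. The two y-facing walls run the full x-width; the two x-facing walls fit between the inner faces of the y-facing walls.

B is a four-legged stool. The seat is 280×310 mm, 23 mm thick, top at z = 404 mm. It stands on four square legs, each 36×36 mm in cross-section, from z = 0 to the seat underside, each flush with a corner of the seat.

The stool sits inside the house frame, centred.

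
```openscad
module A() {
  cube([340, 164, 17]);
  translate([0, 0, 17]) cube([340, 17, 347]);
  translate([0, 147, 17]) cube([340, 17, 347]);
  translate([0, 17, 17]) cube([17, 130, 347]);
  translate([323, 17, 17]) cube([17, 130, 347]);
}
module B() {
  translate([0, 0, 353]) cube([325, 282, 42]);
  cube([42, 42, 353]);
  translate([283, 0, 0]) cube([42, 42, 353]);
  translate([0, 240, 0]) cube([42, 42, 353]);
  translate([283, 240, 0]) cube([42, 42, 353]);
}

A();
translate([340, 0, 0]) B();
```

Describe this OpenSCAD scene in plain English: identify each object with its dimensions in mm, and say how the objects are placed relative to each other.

A is an open-topped rectangular box: outside dimensions 340×164×364 mm, with a uniform wall and base thickness of 17 mm. The base is a full 340×164 slab on the floor; four walls sit on top of the base. The front and back walls (the −y and +y sides) span the full width; the two side walls fit between them.

B is a four-legged stool. The seat is 325×282 mm, 42 mm thick, top at z = 395 mm. It stands on four square legs, each 42×42 mm in cross-section, from z = 0 to the seat underside, each flush with a corner of the seat.

The stool is against the open box's +x side, with their −y faces flush.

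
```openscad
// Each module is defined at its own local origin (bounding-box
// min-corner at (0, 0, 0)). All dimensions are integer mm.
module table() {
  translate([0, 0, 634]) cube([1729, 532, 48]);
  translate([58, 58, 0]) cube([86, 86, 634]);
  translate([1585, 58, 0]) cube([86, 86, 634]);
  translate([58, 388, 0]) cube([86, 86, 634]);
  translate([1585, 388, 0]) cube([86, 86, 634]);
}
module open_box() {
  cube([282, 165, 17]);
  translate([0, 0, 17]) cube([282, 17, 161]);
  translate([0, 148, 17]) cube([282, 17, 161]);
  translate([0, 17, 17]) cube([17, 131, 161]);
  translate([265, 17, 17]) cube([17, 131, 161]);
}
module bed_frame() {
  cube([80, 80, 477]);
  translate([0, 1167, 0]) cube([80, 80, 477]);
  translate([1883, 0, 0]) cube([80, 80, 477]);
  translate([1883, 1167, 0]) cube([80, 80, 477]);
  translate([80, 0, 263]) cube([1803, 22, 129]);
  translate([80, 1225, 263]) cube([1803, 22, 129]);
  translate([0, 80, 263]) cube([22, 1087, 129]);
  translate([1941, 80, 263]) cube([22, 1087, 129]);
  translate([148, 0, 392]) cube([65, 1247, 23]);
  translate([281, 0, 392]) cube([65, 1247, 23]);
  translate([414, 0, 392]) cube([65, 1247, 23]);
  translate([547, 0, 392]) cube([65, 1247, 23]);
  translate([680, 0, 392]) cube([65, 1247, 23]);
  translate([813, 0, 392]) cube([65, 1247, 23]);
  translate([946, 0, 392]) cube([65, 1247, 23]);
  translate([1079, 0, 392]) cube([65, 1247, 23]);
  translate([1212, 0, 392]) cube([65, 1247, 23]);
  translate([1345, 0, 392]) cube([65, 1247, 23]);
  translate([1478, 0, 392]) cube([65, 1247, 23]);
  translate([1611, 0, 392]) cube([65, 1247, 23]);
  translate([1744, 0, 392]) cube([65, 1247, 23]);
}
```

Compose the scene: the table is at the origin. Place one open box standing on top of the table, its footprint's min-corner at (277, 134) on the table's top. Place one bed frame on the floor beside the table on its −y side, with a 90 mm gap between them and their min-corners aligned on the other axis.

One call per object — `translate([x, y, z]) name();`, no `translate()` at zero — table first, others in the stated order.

table();
translate([277, 134, 682]) open_box();
translate([0, -1337, 0]) bed_frame();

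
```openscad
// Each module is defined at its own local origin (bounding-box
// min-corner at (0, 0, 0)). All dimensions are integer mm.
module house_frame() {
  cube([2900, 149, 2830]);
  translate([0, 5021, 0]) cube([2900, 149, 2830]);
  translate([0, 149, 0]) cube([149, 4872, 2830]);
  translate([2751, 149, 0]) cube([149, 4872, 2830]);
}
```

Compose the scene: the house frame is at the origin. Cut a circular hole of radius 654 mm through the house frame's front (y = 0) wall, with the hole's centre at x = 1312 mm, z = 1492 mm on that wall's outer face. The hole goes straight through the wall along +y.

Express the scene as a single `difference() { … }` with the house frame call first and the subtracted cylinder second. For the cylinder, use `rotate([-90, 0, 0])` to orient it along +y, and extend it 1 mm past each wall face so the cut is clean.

difference() {
  house_frame();
  translate([1312, -1, 1492]) rotate([-90, 0, 0]) cylinder(h = 151, r = 654);
}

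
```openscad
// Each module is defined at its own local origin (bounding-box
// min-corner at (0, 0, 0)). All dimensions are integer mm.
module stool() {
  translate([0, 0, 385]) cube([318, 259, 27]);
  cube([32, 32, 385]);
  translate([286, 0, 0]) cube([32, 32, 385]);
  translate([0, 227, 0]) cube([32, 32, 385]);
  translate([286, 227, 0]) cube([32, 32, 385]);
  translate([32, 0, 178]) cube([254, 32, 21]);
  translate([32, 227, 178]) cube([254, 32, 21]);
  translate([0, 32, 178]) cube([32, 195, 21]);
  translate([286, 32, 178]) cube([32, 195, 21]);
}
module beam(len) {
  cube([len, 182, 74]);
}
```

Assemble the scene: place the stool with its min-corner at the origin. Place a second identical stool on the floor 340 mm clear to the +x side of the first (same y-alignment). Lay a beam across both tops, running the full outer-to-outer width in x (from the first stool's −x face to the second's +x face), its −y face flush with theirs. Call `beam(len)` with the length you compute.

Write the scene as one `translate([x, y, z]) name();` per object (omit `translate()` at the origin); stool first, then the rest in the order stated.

stool();
translate([658, 0, 0]) stool();
translate([0, 0, 412]) beam(976);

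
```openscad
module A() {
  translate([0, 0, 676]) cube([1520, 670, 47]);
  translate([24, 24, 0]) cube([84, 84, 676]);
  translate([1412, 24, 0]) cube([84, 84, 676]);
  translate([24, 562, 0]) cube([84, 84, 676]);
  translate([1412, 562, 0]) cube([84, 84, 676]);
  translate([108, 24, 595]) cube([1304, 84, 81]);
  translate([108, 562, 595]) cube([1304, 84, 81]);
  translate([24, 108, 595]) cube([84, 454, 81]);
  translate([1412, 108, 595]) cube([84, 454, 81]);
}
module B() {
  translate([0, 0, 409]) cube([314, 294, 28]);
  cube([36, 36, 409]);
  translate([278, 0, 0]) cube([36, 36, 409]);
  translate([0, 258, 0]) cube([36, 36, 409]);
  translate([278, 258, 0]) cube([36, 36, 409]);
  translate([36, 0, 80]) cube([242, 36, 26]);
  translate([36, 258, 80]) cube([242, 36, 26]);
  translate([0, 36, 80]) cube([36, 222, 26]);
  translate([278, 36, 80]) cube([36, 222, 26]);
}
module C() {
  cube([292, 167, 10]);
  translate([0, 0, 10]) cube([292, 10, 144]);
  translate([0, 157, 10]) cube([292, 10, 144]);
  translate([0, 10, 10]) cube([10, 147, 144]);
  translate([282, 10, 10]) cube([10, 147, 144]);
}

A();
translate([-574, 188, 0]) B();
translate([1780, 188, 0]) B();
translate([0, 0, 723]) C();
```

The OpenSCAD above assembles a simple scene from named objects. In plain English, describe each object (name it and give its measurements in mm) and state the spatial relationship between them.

A is a rectangular dining table. The top is 1520×670×47 mm with its upper surface at z = 723 mm. It stands on four 84×84 mm square legs, each inset 24 mm from the nearest pair of top edges, running from the floor to the underside of the top. Four apron rails, 84 mm thick and 81 mm tall, run between adjacent legs with their top edges flush with the underside of the top and their outer faces flush with the legs' outer faces.

B is a four-legged stool. The seat is a 314×294×28 mm slab whose top surface is at z = 437 mm; four square legs, each 36×36 mm in cross-section, run from the floor (z = 0) to the underside of the seat, each flush with a corner of the seat. Four stretchers, 36 mm wide and 26 mm tall, connect adjacent legs with their undersides at z = 80 mm, each running between the inner faces of the legs it joins and aligned with the legs' outer faces on the other axis.

C is an open storage box with external size 292×167×154 mm and wall thickness 10 mm (the base is also 10 mm thick). The base covers the whole footprint; the four walls stand on the base, with the y-facing walls full-width and the x-facing walls fitting between their inner faces.

Two stools sit around the table at the −x, +x sides. The open box is on top of the table.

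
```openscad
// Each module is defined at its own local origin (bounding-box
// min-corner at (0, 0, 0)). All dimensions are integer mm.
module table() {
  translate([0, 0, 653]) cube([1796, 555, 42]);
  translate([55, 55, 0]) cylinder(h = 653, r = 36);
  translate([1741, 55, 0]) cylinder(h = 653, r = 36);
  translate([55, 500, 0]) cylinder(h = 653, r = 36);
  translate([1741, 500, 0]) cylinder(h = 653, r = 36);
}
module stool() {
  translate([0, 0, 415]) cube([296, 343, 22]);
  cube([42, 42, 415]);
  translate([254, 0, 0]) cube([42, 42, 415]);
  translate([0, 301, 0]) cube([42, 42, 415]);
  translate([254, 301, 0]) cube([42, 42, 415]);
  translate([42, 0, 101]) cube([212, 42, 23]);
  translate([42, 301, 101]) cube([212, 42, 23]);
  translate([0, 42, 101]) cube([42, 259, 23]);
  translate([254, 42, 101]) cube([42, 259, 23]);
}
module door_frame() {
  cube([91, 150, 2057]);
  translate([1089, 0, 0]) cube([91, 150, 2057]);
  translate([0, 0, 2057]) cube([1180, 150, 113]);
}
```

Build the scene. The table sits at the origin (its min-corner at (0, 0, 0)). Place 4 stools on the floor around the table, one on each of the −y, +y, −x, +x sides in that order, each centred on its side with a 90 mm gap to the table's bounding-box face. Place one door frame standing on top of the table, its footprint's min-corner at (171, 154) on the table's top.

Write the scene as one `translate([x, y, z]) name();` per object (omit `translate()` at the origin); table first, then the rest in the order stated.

table();
translate([750, -433, 0]) stool();
translate([750, 645, 0]) stool();
translate([-386, 106, 0]) stool();
translate([1886, 106, 0]) stool();
translate([171, 154, 695]) door_frame();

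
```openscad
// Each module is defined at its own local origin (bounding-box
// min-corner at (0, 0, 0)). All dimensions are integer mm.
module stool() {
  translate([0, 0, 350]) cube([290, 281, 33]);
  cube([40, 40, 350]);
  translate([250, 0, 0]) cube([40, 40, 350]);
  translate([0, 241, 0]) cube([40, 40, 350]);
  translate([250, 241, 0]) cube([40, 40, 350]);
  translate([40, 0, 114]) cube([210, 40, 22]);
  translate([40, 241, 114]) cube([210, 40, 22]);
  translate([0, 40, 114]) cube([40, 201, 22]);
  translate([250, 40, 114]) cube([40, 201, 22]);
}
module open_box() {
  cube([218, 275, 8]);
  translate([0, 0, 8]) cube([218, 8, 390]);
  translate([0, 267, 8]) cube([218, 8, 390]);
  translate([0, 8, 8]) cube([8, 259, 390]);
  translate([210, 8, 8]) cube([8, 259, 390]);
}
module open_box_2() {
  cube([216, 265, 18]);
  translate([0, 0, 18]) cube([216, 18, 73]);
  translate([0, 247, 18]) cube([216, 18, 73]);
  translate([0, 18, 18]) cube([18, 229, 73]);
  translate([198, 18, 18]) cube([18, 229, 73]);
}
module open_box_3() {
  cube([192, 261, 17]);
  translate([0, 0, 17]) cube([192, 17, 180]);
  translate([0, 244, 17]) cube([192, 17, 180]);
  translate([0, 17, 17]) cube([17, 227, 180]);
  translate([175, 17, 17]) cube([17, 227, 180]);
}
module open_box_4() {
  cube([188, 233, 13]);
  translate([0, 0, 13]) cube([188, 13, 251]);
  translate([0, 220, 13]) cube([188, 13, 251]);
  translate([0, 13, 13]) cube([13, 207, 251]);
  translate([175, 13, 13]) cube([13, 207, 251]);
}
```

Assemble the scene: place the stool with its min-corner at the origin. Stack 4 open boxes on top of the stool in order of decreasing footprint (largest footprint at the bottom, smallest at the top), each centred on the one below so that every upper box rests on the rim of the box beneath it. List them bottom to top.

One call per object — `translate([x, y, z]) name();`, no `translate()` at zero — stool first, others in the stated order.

stool();
translate([36, 3, 383]) open_box();
translate([37, 8, 781]) open_box_2();
translate([49, 10, 872]) open_box_3();
translate([51, 24, 1069]) open_box_4();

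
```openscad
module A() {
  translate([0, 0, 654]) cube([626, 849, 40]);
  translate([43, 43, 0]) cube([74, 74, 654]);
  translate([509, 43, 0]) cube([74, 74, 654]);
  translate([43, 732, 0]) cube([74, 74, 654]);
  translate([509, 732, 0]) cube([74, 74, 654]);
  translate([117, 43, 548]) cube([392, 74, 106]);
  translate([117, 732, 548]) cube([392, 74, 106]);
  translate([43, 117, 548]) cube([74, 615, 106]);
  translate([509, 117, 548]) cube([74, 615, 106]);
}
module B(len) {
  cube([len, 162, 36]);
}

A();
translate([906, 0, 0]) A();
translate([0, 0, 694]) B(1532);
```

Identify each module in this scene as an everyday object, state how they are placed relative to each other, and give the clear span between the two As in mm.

A is a table. B is a beam. A beam spans the tops of two tables. The clear span between the two tables is 280 mm.

Second table starts at x = 906; first ends at x = 626; clear span = 906 − 626 = 280 mm.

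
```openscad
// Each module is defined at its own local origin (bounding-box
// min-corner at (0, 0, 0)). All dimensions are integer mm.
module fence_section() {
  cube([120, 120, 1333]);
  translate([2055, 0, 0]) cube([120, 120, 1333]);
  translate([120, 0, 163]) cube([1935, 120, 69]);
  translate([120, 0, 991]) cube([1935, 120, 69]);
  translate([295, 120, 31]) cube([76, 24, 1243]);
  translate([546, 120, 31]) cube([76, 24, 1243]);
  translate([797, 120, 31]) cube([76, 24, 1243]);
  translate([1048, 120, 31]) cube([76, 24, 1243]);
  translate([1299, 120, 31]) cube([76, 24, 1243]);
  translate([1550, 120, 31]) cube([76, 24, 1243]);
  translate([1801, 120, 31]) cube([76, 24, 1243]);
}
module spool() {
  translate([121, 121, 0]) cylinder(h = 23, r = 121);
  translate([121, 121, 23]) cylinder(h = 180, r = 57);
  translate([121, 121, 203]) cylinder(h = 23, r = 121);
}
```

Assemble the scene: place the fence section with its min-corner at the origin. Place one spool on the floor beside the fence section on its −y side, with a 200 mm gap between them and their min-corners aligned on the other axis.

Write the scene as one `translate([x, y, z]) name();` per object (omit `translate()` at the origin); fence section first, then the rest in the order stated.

fence_section();
translate([0, -442, 0]) spool();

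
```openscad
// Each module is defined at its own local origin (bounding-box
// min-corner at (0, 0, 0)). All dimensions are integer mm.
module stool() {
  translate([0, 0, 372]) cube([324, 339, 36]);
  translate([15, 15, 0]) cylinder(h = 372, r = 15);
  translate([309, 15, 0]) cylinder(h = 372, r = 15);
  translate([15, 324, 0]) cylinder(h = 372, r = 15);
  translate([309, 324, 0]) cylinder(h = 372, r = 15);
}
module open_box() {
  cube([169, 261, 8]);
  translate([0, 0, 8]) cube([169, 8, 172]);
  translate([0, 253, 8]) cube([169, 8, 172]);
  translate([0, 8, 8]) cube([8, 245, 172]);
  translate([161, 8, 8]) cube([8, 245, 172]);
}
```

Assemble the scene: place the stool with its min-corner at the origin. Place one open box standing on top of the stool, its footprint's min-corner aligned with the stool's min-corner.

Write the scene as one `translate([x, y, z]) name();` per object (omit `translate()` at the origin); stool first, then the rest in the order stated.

stool();
translate([0, 0, 408]) open_box();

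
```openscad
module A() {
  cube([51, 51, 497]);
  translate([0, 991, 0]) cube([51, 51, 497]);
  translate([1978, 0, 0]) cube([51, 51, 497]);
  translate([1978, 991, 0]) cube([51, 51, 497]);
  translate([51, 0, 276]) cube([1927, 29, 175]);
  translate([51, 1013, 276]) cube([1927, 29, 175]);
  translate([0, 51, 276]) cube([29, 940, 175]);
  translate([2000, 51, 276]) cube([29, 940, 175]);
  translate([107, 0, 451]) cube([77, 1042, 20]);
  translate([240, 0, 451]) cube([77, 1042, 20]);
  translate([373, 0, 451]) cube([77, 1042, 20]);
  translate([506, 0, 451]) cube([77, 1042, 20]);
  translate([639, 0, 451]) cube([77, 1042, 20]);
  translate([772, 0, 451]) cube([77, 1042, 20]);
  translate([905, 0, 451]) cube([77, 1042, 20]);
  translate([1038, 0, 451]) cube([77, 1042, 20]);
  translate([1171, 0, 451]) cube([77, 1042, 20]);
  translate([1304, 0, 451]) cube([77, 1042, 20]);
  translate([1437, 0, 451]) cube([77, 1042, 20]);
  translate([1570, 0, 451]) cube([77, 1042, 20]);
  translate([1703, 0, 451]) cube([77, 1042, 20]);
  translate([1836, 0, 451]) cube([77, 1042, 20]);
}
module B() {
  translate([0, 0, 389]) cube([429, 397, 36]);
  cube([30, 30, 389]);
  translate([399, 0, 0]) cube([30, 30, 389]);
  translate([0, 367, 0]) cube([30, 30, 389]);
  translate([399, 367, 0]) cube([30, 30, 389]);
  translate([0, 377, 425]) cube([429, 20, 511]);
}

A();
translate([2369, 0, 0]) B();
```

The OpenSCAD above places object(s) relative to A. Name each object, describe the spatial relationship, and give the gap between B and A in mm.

The chair's nearest face is 340 mm from the bed frame's +x face.

A is a bed frame. B is a chair. The chair is on the floor beside the bed frame on its +x side. The gap between the chair and the bed frame is 340 mm.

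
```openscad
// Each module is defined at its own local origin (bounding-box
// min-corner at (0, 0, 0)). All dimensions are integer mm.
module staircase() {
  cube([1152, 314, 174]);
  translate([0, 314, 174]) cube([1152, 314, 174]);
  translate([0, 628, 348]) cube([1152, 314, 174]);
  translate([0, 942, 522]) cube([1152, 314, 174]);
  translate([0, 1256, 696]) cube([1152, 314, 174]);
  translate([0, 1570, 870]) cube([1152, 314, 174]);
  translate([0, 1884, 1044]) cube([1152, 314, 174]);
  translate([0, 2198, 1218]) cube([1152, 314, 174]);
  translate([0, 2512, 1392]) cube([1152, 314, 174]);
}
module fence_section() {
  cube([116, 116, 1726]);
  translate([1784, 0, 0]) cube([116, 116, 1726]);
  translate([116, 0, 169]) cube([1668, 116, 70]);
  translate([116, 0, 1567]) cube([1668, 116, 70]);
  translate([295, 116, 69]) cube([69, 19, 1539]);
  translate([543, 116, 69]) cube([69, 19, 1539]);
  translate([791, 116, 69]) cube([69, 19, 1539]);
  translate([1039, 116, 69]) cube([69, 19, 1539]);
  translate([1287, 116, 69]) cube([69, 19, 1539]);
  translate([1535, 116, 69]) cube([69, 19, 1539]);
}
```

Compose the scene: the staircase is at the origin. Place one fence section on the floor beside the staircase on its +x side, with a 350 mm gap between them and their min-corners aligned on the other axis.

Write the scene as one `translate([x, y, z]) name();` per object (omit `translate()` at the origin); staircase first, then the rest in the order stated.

staircase();
translate([1502, 0, 0]) fence_section();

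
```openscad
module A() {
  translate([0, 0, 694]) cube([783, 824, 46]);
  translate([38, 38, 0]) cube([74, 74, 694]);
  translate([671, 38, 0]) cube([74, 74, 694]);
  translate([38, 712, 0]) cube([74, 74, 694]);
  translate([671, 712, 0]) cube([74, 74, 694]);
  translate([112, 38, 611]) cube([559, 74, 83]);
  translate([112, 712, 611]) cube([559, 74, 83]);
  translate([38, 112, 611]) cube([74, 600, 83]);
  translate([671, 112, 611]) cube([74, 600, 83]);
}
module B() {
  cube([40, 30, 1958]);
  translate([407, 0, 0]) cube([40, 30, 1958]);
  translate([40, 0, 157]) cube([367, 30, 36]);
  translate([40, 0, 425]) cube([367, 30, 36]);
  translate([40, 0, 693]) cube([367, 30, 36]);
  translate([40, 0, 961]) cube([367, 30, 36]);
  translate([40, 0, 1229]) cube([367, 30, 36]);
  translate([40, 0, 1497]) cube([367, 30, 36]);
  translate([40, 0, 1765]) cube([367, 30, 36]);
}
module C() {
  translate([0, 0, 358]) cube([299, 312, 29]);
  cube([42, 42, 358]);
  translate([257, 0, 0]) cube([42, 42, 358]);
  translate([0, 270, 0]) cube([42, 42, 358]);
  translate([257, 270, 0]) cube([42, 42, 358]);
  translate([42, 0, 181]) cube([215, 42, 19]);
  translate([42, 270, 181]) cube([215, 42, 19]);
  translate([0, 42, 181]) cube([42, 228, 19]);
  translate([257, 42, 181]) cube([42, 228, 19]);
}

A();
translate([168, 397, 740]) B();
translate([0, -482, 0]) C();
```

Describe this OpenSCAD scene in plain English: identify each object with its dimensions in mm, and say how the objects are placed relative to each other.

A is a table: top 783 mm (x) × 824 mm (y), 46 mm thick, upper face at z = 740 mm, on four 74×74 mm square legs, each inset 38 mm from the nearest pair of top edges, running from z = 0 to the bottom of the top. Four apron rails, 74 mm thick and 83 mm tall, run between adjacent legs with their top edges flush with the underside of the top and their outer faces flush with the legs' outer faces.

B is a wooden ladder with two side rails of 40×30 mm section and 1958 mm height, set 447 mm apart overall. Between them run 7 rectangular rungs (30 mm deep, 36 mm thick), front faces flush with the rails' −y face. The bottom of the first rung is 157 mm above the floor and each subsequent rung is 268 mm higher than the one below.

C is a four-legged stool. The seat is a 299×312×29 mm slab whose top surface is at z = 387 mm; four square legs, each 42×42 mm in cross-section, run from the floor (z = 0) to the underside of the seat, each flush with a corner of the seat. Four stretchers, 42 mm wide and 19 mm tall, connect adjacent legs with their undersides at z = 181 mm, each running between the inner faces of the legs it joins and aligned with the legs' outer faces on the other axis.

The ladder is on top of the table, centred. The stool is on the floor beside the table on its −y side.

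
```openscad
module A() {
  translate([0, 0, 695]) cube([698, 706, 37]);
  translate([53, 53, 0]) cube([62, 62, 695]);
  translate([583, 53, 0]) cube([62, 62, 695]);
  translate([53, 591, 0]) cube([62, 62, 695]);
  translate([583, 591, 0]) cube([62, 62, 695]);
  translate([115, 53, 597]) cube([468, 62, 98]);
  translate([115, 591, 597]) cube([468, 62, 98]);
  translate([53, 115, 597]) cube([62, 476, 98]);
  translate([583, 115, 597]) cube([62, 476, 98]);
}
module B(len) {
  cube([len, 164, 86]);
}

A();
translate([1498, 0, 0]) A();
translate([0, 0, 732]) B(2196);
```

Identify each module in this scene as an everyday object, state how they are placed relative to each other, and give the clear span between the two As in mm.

A is a table. B is a beam. A beam spans the tops of two tables. The clear span between the two tables is 800 mm.

Second table starts at x = 1498; first ends at x = 698; clear span = 1498 − 698 = 800 mm.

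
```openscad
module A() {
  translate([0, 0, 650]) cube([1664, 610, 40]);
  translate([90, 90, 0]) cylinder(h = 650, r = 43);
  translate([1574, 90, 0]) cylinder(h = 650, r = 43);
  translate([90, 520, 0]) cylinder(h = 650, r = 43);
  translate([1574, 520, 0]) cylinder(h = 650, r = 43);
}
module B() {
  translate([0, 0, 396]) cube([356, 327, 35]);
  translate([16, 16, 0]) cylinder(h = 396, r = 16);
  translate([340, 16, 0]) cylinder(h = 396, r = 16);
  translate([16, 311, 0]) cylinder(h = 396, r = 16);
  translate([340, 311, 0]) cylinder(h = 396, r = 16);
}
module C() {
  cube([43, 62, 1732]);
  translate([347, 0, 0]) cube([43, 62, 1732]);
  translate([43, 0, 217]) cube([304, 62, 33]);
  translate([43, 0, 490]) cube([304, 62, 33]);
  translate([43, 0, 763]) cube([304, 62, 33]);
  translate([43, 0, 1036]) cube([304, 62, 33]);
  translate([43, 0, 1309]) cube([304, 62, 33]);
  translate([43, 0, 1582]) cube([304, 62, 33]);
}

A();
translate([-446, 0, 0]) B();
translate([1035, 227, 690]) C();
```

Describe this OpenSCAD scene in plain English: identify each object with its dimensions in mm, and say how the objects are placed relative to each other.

A is a rectangular dining table. The top is 1664×610×40 mm with its upper surface at z = 690 mm. It stands on four round legs of 86 mm diameter, each leg's bounding box inset 47 mm from the nearest pair of top edges, running from the floor to the underside of the top.

B is a four-legged stool. The seat is a 356×327×35 mm slab whose top surface is at z = 431 mm; four round legs, each 32 mm in diameter, run from the floor (z = 0) to the underside of the seat, each leg's axis is inset half a diameter from the nearest pair of seat edges (so the leg's bounding box is flush with the corner).

C is a wooden ladder with two side rails of 43×62 mm section and 1732 mm height, set 390 mm apart overall. Between them run 6 rectangular rungs (62 mm deep, 33 mm thick), front faces flush with the rails' −y face. The bottom of the first rung is 217 mm above the floor and each subsequent rung is 273 mm higher than the one below.

The stool is on the floor beside the table on its −x side. The ladder is on top of the table.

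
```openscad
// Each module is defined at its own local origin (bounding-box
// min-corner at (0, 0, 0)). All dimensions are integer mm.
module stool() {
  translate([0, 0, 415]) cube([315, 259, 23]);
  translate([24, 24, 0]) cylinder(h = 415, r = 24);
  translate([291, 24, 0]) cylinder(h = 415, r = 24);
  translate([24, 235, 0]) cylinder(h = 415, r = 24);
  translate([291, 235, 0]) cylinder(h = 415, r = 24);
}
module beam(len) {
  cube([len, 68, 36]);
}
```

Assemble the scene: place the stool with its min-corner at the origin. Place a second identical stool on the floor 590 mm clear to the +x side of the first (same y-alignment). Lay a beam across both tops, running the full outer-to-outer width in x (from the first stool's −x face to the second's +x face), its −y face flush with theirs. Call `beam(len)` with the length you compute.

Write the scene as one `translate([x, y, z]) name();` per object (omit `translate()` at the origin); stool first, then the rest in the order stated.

stool();
translate([905, 0, 0]) stool();
translate([0, 0, 438]) beam(1220);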